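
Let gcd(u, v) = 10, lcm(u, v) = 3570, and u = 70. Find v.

Using uv = gcd(u,v)·lcm(u,v) = 10·3570 = 35700, we get v = 35700/70 = 510.

510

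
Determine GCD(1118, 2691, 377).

gcd(1118, 2691): 2691 = 2·1118 + 455; 1118 = 2·455 + 208; 455 = 2·208 + 39; 208 = 5·39 + 13; 39 = 3·13 + 0 → 13
gcd(13, 377): 377 = 29·13 + 0 → 13

13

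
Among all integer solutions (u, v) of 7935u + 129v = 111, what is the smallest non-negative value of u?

Reduce mod 129: 7935u ≡ 111 (mod 129). With g = gcd(7935, 129) = 3 dividing 111, divide through: 2645u ≡ 37 (mod 43).
Since gcd(2645, 43) = 1, u ≡ 37·(2645)⁻¹ ≡ 31 (mod 43). Smallest non-negative: 31.

31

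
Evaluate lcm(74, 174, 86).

74 = 2 · 37; 174 = 2 · 3 · 29; 86 = 2 · 43
lcm takes max exponent of each prime: 2 · 3 · 29 · 37 · 43 = 276834

276834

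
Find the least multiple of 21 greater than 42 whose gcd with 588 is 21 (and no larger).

63

588 = 21·28. Any k with gcd(k, 588) = 21 is a multiple of 21, say 21s, with s coprime to 28.
Need s > 42/21, so s ≥ 3. First s ≥ 3 with gcd(s, 28) = 1 is s = 3. Thus k = 21·3 = 63.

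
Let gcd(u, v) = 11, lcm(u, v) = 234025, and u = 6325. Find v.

407

Using uv = gcd(u,v)·lcm(u,v) = 11·234025 = 2574275, we get v = 2574275/6325 = 407.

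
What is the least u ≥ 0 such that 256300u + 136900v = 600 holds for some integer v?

gcd(256300, 136900) = 100 (Euclid: 256300 = 1·136900 + 119400; 136900 = 1·119400 + 17500; 119400 = 6·17500 + 14400; 17500 = 1·14400 + 3100; 14400 = 4·3100 + 2000; 3100 = 1·2000 + 1100; 2000 = 1·1100 + 900; 1100 = 1·900 + 200; 900 = 4·200 + 100; 200 = 2·100 + 0), and 100 | 600.
Extended Euclid: 256300·(618) + 136900·(-1157) = 100. Scale by 6: u₀ = 3708.
General solution u = u₀ + 1369t; reducing mod 1369 gives u = 970 (and v = -1816).

970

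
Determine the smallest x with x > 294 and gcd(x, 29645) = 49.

343

gcd(x, 29645) = 49 forces 49 | x; write x = 49s. Then gcd(49s, 49·605) = 49·gcd(s, 605), so need gcd(s, 605) = 1.
49s > 294 gives s ≥ 7. The least s ≥ 7 coprime to 605 is 7, so x = 49·7 = 343.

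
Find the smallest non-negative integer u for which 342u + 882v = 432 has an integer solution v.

gcd(342, 882) = 18 (Euclid: 882 = 2·342 + 198; 342 = 1·198 + 144; 198 = 1·144 + 54; 144 = 2·54 + 36; 54 = 1·36 + 18; 36 = 2·18 + 0), and 18 | 432.
Extended Euclid: 342·(-18) + 882·(7) = 18. Scale by 24: u₀ = -432.
General solution u = u₀ + 49t; reducing mod 49 gives u = 9 (and v = -3).

9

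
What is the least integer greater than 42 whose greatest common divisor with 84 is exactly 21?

63

Multiples of 21 above 42: 21·3, 21·4, … . Need the cofactor coprime to 84/21 = 4.
Checking s = 3, 4, … the first with gcd(s, 4) = 1 is s = 3, giving 63.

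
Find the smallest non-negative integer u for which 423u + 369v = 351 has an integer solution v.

27

Reduce mod 369: 423u ≡ 351 (mod 369). With g = gcd(423, 369) = 9 dividing 351, divide through: 47u ≡ 39 (mod 41).
Since gcd(47, 41) = 1, u ≡ 39·(47)⁻¹ ≡ 27 (mod 41). Smallest non-negative: 27.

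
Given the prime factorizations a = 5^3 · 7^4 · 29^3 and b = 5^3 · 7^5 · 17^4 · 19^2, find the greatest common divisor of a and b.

300125

min exponent per shared prime: 5^3 · 7^4 = 300125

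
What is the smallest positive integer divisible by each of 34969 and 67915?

34969 = 11² · 17²; 67915 = 5 · 17² · 47
max exponents: 5 · 11² · 17² · 47 = 8217715

8217715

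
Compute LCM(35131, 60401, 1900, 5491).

35131 = 19 · 43²; 60401 = 11 · 17² · 19; 1900 = 2² · 5² · 19; 5491 = 17² · 19
lcm takes max exponent of each prime: 2² · 5² · 11 · 17² · 19 · 43² = 11168144900

11168144900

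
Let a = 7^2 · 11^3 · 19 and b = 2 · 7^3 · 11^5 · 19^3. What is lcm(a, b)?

757789082974

max exponent per prime: 2 · 7^3 · 11^5 · 19^3 = 757789082974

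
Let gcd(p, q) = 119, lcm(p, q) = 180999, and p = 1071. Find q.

Using pq = gcd(p,q)·lcm(p,q) = 119·180999 = 21538881, we get q = 21538881/1071 = 20111.

20111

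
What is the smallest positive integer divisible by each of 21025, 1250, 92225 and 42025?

6519020961250

lcm(21025, 1250) = 21025·1250/gcd = 26281250/25 = 1051250
lcm(1051250, 92225) = 1051250·92225/gcd = 96951531250/25 = 3878061250
lcm(3878061250, 42025) = 3878061250·42025/gcd = 162975524031250/25 = 6519020961250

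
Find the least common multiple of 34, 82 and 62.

43214

34 = 2 · 17; 82 = 2 · 41; 62 = 2 · 31
lcm takes max exponent of each prime: 2 · 17 · 31 · 41 = 43214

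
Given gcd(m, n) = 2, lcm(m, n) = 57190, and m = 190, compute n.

602

Using mn = gcd(m,n)·lcm(m,n) = 2·57190 = 114380, we get n = 114380/190 = 602.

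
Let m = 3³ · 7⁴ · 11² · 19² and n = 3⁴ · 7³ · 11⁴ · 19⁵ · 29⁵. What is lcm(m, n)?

max exponent per prime: 3⁴ · 7⁴ · 11⁴ · 19⁵ · 29⁵ = 144612526554007090804071

144612526554007090804071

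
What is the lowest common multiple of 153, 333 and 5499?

3458871

153 = 3² · 17; 333 = 3² · 37; 5499 = 3² · 13 · 47
lcm takes max exponent of each prime: 3² · 13 · 17 · 37 · 47 = 3458871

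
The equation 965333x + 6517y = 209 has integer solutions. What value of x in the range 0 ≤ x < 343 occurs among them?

88

Euclid: 965333 = 148·6517 + 817; 6517 = 7·817 + 798; 817 = 1·798 + 19; 798 = 42·19 + 0 → gcd = 19; 209 = 19·11.
Back-substitution yields 965333·(8) + 6517·(-1185) = 19, so one solution is x = 8·11 = 88, y = -1185·11 = -13035.
Solutions in x differ by 6517/19 = 343; the one in [0, 343) is 88 mod 343 = 88.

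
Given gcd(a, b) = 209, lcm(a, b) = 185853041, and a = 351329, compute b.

110561

a·b = gcd·lcm = 209·185853041 = 38843285569, so b = 38843285569/351329 = 110561.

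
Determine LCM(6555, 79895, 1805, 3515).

3875466765

lcm(6555, 79895) = 6555·79895/gcd = 523711725/95 = 5512755
lcm(5512755, 1805) = 5512755·1805/gcd = 9950522775/95 = 104742345
lcm(104742345, 3515) = 104742345·3515/gcd = 368169342675/95 = 3875466765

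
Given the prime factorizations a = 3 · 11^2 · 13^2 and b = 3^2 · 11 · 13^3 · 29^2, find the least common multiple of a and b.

max exponent per prime: 3^2 · 11^2 · 13^3 · 29^2 = 2012120253

2012120253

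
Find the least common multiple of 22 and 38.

22 = 2 · 11; 38 = 2 · 19
max exponents: 2 · 11 · 19 = 418

418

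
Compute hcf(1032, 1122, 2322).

6

gcd(1032, 1122): 1122 = 1·1032 + 90; 1032 = 11·90 + 42; 90 = 2·42 + 6; 42 = 7·6 + 0 → 6
gcd(6, 2322): 2322 = 387·6 + 0 → 6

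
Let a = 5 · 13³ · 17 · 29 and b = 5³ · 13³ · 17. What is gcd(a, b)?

min exponent per shared prime: 5 · 13³ · 17 = 186745

186745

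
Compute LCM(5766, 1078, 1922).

lcm(5766, 1078) = 5766·1078/gcd = 6215748/2 = 3107874
lcm(3107874, 1922) = 3107874·1922/gcd = 5973333828/1922 = 3107874

3107874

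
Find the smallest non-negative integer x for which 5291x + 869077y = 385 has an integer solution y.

Reduce mod 869077: 5291x ≡ 385 (mod 869077). With g = gcd(5291, 869077) = 11 dividing 385, divide through: 481x ≡ 35 (mod 79007).
Since gcd(481, 79007) = 1, x ≡ 35·(481)⁻¹ ≡ 5092 (mod 79007). Smallest non-negative: 5092.

5092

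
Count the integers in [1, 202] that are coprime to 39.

39 = 3·13. Inclusion–exclusion on these primes:
202 − ⌊202/3⌋ − ⌊202/13⌋ + ⌊202/39⌋ = 125

125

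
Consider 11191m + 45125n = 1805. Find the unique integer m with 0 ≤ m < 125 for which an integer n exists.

105

gcd(11191, 45125) = 361 (Euclid: 45125 = 4·11191 + 361; 11191 = 31·361 + 0), and 361 | 1805.
Extended Euclid: 11191·(-4) + 45125·(1) = 361. Scale by 5: m₀ = -20.
General solution m = m₀ + 125t; reducing mod 125 gives m = 105 (and n = -26).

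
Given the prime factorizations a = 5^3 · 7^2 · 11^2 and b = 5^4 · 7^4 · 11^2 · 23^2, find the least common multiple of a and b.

96053505625

max exponent per prime: 5^4 · 7^4 · 11^2 · 23^2 = 96053505625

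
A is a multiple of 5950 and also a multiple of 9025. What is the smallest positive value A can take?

5950 = 2 · 5² · 7 · 17; 9025 = 5² · 19²
max exponents: 2 · 5² · 7 · 17 · 19² = 2147950

2147950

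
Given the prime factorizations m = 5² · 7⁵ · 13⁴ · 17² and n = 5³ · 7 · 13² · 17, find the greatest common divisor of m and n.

502775

min exponent per shared prime: 5² · 7 · 13² · 17 = 502775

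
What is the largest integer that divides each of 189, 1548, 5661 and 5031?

9

gcd(189, 1548): 1548 = 8·189 + 36; 189 = 5·36 + 9; 36 = 4·9 + 0 → 9
gcd(9, 5661): 5661 = 629·9 + 0 → 9
gcd(9, 5031): 5031 = 559·9 + 0 → 9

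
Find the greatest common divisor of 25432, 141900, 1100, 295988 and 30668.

gcd(25432, 141900): 141900 = 5·25432 + 14740; 25432 = 1·14740 + 10692; 14740 = 1·10692 + 4048; 10692 = 2·4048 + 2596; 4048 = 1·2596 + 1452; 2596 = 1·1452 + 1144; 1452 = 1·1144 + 308; 1144 = 3·308 + 220; 308 = 1·220 + 88; 220 = 2·88 + 44; 88 = 2·44 + 0 → 44
gcd(44, 1100): 1100 = 25·44 + 0 → 44
gcd(44, 295988): 295988 = 6727·44 + 0 → 44
gcd(44, 30668): 30668 = 697·44 + 0 → 44

44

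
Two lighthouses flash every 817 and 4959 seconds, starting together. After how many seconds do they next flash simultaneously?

213237

817 = 19 · 43; 4959 = 3² · 19 · 29
max exponents: 3² · 19 · 29 · 43 = 213237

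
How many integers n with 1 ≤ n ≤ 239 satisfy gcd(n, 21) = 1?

21 = 3·7. Inclusion–exclusion on these primes:
239 − ⌊239/3⌋ − ⌊239/7⌋ + ⌊239/21⌋ = 137

137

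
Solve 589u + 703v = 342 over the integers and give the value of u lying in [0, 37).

Euclid: 703 = 1·589 + 114; 589 = 5·114 + 19; 114 = 6·19 + 0 → gcd = 19; 342 = 19·18.
Back-substitution yields 589·(6) + 703·(-5) = 19, so one solution is u = 6·18 = 108, v = -5·18 = -90.
Solutions in u differ by 703/19 = 37; the one in [0, 37) is 108 mod 37 = 34.

34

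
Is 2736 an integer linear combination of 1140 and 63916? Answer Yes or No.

By Bézout, 1140s + 63916t = 2736 has integer solutions iff gcd(1140, 63916) | 2736.
Euclid: 63916 = 56·1140 + 76; 1140 = 15·76 + 0. gcd = 76; 2736 mod 76 = 0. Yes.

Yes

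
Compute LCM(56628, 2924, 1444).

14943619548

56628 = 2² · 3² · 11² · 13; 2924 = 2² · 17 · 43; 1444 = 2² · 19²
lcm takes max exponent of each prime: 2² · 3² · 11² · 13 · 17 · 19² · 43 = 14943619548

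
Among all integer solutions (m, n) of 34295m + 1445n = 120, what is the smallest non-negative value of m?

Euclid: 34295 = 23·1445 + 1060; 1445 = 1·1060 + 385; 1060 = 2·385 + 290; 385 = 1·290 + 95; 290 = 3·95 + 5; 95 = 19·5 + 0 → gcd = 5; 120 = 5·24.
Back-substitution yields 34295·(15) + 1445·(-356) = 5, so one solution is m = 15·24 = 360, n = -356·24 = -8544.
Solutions in m differ by 1445/5 = 289; the one in [0, 289) is 360 mod 289 = 71.

71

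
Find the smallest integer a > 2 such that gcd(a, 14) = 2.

Multiples of 2 above 2: 2·2, 2·3, … . Need the cofactor coprime to 14/2 = 7.
Checking s = 2, 3, … the first with gcd(s, 7) = 1 is s = 2, giving 4.

4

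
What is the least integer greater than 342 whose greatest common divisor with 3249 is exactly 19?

380

Multiples of 19 above 342: 19·19, 19·20, … . Need the cofactor coprime to 3249/19 = 171.
Checking s = 19, 20, … the first with gcd(s, 171) = 1 is s = 20, giving 380.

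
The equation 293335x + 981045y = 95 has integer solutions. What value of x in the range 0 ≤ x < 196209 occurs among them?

127631

gcd(293335, 981045) = 5 (Euclid: 981045 = 3·293335 + 101040; 293335 = 2·101040 + 91255; 101040 = 1·91255 + 9785; 91255 = 9·9785 + 3190; 9785 = 3·3190 + 215; 3190 = 14·215 + 180; 215 = 1·180 + 35; 180 = 5·35 + 5; 35 = 7·5 + 0), and 5 | 95.
Extended Euclid: 293335·(27371) + 981045·(-8184) = 5. Scale by 19: x₀ = 520049.
General solution x = x₀ + 196209t; reducing mod 196209 gives x = 127631 (and y = -38162).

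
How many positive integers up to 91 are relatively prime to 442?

39

442 = 2·13·17. Inclusion–exclusion on these primes:
91 − ⌊91/2⌋ − ⌊91/13⌋ − ⌊91/17⌋ + ⌊91/26⌋ + ⌊91/34⌋ + ⌊91/221⌋ − ⌊91/442⌋ = 39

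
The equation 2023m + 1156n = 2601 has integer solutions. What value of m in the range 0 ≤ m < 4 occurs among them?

Euclid: 2023 = 1·1156 + 867; 1156 = 1·867 + 289; 867 = 3·289 + 0 → gcd = 289; 2601 = 289·9.
Back-substitution yields 2023·(-1) + 1156·(2) = 289, so one solution is m = -1·9 = -9, n = 2·9 = 18.
Solutions in m differ by 1156/289 = 4; the one in [0, 4) is -9 mod 4 = 3.

3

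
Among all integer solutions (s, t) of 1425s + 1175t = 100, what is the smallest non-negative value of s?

gcd(1425, 1175) = 25 (Euclid: 1425 = 1·1175 + 250; 1175 = 4·250 + 175; 250 = 1·175 + 75; 175 = 2·75 + 25; 75 = 3·25 + 0), and 25 | 100.
Extended Euclid: 1425·(-14) + 1175·(17) = 25. Scale by 4: s₀ = -56.
General solution s = s₀ + 47k; reducing mod 47 gives s = 38 (and t = -46).

38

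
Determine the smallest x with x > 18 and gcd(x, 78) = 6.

78 = 6·13. Any x with gcd(x, 78) = 6 is a multiple of 6, say 6s, with s coprime to 13.
Need s > 18/6, so s ≥ 4. First s ≥ 4 with gcd(s, 13) = 1 is s = 4. Thus x = 6·4 = 24.

24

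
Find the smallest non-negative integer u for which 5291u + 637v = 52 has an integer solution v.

Euclid: 5291 = 8·637 + 195; 637 = 3·195 + 52; 195 = 3·52 + 39; 52 = 1·39 + 13; 39 = 3·13 + 0 → gcd = 13; 52 = 13·4.
Back-substitution yields 5291·(-13) + 637·(108) = 13, so one solution is u = -13·4 = -52, v = 108·4 = 432.
Solutions in u differ by 637/13 = 49; the one in [0, 49) is -52 mod 49 = 46.

46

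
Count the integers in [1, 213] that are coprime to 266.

266 = 2·7·19. Inclusion–exclusion on these primes:
213 − ⌊213/2⌋ − ⌊213/7⌋ − ⌊213/19⌋ + ⌊213/14⌋ + ⌊213/38⌋ + ⌊213/133⌋ − ⌊213/266⌋ = 87

87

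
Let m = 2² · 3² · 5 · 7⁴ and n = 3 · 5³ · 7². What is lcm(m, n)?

10804500

max exponent per prime: 2² · 3² · 5³ · 7⁴ = 10804500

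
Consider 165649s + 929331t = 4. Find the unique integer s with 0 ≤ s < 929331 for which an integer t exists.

175393

Euclid: 929331 = 5·165649 + 101086; 165649 = 1·101086 + 64563; 101086 = 1·64563 + 36523; 64563 = 1·36523 + 28040; 36523 = 1·28040 + 8483; 28040 = 3·8483 + 2591; 8483 = 3·2591 + 710; 2591 = 3·710 + 461; 710 = 1·461 + 249; 461 = 1·249 + 212; 249 = 1·212 + 37; 212 = 5·37 + 27; 37 = 1·27 + 10; 27 = 2·10 + 7; 10 = 1·7 + 3; 7 = 2·3 + 1; 3 = 3·1 + 0 → gcd = 1; 4 = 1·4.
Back-substitution yields 165649·(276181) + 929331·(-49228) = 1, so one solution is s = 276181·4 = 1104724, t = -49228·4 = -196912.
Solutions in s differ by 929331/1 = 929331; the one in [0, 929331) is 1104724 mod 929331 = 175393.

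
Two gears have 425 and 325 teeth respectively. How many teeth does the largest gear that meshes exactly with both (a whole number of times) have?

25

425 = 5² · 17
325 = 5² · 13
Common: 5² = 25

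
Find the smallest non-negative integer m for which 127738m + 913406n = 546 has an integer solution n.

gcd(127738, 913406) = 26 (Euclid: 913406 = 7·127738 + 19240; 127738 = 6·19240 + 12298; 19240 = 1·12298 + 6942; 12298 = 1·6942 + 5356; 6942 = 1·5356 + 1586; 5356 = 3·1586 + 598; 1586 = 2·598 + 390; 598 = 1·390 + 208; 390 = 1·208 + 182; 208 = 1·182 + 26; 182 = 7·26 + 0), and 26 | 546.
Extended Euclid: 127738·(4605) + 913406·(-644) = 26. Scale by 21: m₀ = 96705.
General solution m = m₀ + 35131t; reducing mod 35131 gives m = 26443 (and n = -3698).

26443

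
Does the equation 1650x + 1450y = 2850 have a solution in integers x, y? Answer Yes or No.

Yes

gcd(1650, 1450): 1650 = 1·1450 + 200; 1450 = 7·200 + 50; 200 = 4·50 + 0 → 50
50 divides 2850, so a solution exists.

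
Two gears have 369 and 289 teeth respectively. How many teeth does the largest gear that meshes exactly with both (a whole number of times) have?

1

Euclid: 369 = 1·289 + 80; 289 = 3·80 + 49; 80 = 1·49 + 31; 49 = 1·31 + 18; 31 = 1·18 + 13; 18 = 1·13 + 5; 13 = 2·5 + 3; 5 = 1·3 + 2; 3 = 1·2 + 1; 2 = 2·1 + 0. Last nonzero remainder: 1.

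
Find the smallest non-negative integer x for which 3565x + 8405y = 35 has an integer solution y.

290

gcd(3565, 8405) = 5 (Euclid: 8405 = 2·3565 + 1275; 3565 = 2·1275 + 1015; 1275 = 1·1015 + 260; 1015 = 3·260 + 235; 260 = 1·235 + 25; 235 = 9·25 + 10; 25 = 2·10 + 5; 10 = 2·5 + 0), and 5 | 35.
Extended Euclid: 3565·(-679) + 8405·(288) = 5. Scale by 7: x₀ = -4753.
General solution x = x₀ + 1681t; reducing mod 1681 gives x = 290 (and y = -123).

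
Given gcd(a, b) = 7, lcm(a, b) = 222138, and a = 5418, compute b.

287

Using ab = gcd(a,b)·lcm(a,b) = 7·222138 = 1554966, we get b = 1554966/5418 = 287.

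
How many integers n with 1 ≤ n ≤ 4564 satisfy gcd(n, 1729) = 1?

3421

1729 = 7·13·19. Inclusion–exclusion on these primes:
4564 − ⌊4564/7⌋ − ⌊4564/13⌋ − ⌊4564/19⌋ + ⌊4564/91⌋ + ⌊4564/133⌋ + ⌊4564/247⌋ − ⌊4564/1729⌋ = 3421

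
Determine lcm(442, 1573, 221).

53482

lcm(442, 1573) = 442·1573/gcd = 695266/13 = 53482
lcm(53482, 221) = 53482·221/gcd = 11819522/221 = 53482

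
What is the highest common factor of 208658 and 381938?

208658 = 2 · 17² · 19²
381938 = 2 · 19² · 23²
Common: 2 · 19² = 722

722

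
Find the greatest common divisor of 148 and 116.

148 = 2² · 37
116 = 2² · 29
Common: 2² = 4

4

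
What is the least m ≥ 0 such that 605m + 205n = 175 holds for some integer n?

3

gcd(605, 205) = 5 (Euclid: 605 = 2·205 + 195; 205 = 1·195 + 10; 195 = 19·10 + 5; 10 = 2·5 + 0), and 5 | 175.
Extended Euclid: 605·(20) + 205·(-59) = 5. Scale by 35: m₀ = 700.
General solution m = m₀ + 41t; reducing mod 41 gives m = 3 (and n = -8).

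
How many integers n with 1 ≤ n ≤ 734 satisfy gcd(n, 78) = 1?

Prime factors of 78: 2, 3, 13. Count integers ≤ 734 divisible by none of them.
By inclusion–exclusion: 734 − ⌊734/2⌋ − ⌊734/3⌋ − ⌊734/13⌋ + ⌊734/6⌋ + ⌊734/26⌋ + ⌊734/39⌋ − ⌊734/78⌋ = 226.

226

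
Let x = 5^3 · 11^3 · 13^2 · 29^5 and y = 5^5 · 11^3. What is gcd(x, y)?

min exponent per shared prime: 5^3 · 11^3 = 166375

166375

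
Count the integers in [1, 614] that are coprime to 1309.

1309 = 7·11·17. Inclusion–exclusion on these primes:
614 − ⌊614/7⌋ − ⌊614/11⌋ − ⌊614/17⌋ + ⌊614/77⌋ + ⌊614/119⌋ + ⌊614/187⌋ − ⌊614/1309⌋ = 451

451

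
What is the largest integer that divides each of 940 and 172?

Euclid: 940 = 5·172 + 80; 172 = 2·80 + 12; 80 = 6·12 + 8; 12 = 1·8 + 4; 8 = 2·4 + 0. Last nonzero remainder: 4.

4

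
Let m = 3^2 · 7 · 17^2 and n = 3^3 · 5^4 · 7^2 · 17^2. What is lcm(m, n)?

max exponent per prime: 3^3 · 5^4 · 7^2 · 17^2 = 238966875

238966875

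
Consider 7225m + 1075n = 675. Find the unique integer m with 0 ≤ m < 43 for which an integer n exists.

gcd(7225, 1075) = 25 (Euclid: 7225 = 6·1075 + 775; 1075 = 1·775 + 300; 775 = 2·300 + 175; 300 = 1·175 + 125; 175 = 1·125 + 50; 125 = 2·50 + 25; 50 = 2·25 + 0), and 25 | 675.
Extended Euclid: 7225·(-18) + 1075·(121) = 25. Scale by 27: m₀ = -486.
General solution m = m₀ + 43t; reducing mod 43 gives m = 30 (and n = -201).

30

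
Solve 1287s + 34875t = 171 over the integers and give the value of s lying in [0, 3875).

Reduce mod 34875: 1287s ≡ 171 (mod 34875). With g = gcd(1287, 34875) = 9 dividing 171, divide through: 143s ≡ 19 (mod 3875).
Since gcd(143, 3875) = 1, s ≡ 19·(143)⁻¹ ≡ 3008 (mod 3875). Smallest non-negative: 3008.

3008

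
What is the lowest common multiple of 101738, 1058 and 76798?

48060725986

lcm(101738, 1058) = 101738·1058/gcd = 107638804/2 = 53819402
lcm(53819402, 76798) = 53819402·76798/gcd = 4133222434796/86 = 48060725986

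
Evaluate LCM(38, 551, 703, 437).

937802

lcm(38, 551) = 38·551/gcd = 20938/19 = 1102
lcm(1102, 703) = 1102·703/gcd = 774706/19 = 40774
lcm(40774, 437) = 40774·437/gcd = 17818238/19 = 937802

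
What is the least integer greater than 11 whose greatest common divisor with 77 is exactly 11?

gcd(a, 77) = 11 forces 11 | a; write a = 11s. Then gcd(11s, 11·7) = 11·gcd(s, 7), so need gcd(s, 7) = 1.
11s > 11 gives s ≥ 2. The least s ≥ 2 coprime to 7 is 2, so a = 11·2 = 22.

22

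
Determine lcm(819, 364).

819 = 3² · 7 · 13; 364 = 2² · 7 · 13
max exponents: 2² · 3² · 7 · 13 = 3276

3276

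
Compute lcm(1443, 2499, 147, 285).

lcm(1443, 2499) = 1443·2499/gcd = 3606057/3 = 1202019
lcm(1202019, 147) = 1202019·147/gcd = 176696793/147 = 1202019
lcm(1202019, 285) = 1202019·285/gcd = 342575415/3 = 114191805

114191805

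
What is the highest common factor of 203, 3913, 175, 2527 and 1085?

7

gcd(203, 3913): 3913 = 19·203 + 56; 203 = 3·56 + 35; 56 = 1·35 + 21; 35 = 1·21 + 14; 21 = 1·14 + 7; 14 = 2·7 + 0 → 7
gcd(7, 175): 175 = 25·7 + 0 → 7
gcd(7, 2527): 2527 = 361·7 + 0 → 7
gcd(7, 1085): 1085 = 155·7 + 0 → 7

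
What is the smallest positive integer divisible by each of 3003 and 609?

gcd first: 3003 = 4·609 + 567; 609 = 1·567 + 42; 567 = 13·42 + 21; 42 = 2·21 + 0 → gcd = 21
lcm = 3003·609/gcd = 1828827/21 = 87087

87087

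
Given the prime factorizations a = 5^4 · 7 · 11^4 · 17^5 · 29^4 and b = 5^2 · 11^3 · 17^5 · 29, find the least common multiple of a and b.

max exponent per prime: 5^4 · 7 · 11^4 · 17^5 · 29^4 = 64325829678948674375

64325829678948674375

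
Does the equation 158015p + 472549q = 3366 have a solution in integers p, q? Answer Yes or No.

By Bézout, 158015p + 472549q = 3366 has integer solutions iff gcd(158015, 472549) | 3366.
Euclid: 472549 = 2·158015 + 156519; 158015 = 1·156519 + 1496; 156519 = 104·1496 + 935; 1496 = 1·935 + 561; 935 = 1·561 + 374; 561 = 1·374 + 187; 374 = 2·187 + 0. gcd = 187; 3366 mod 187 = 0. Yes.

Yes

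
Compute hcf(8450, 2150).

50

Euclid: 8450 = 3·2150 + 2000; 2150 = 1·2000 + 150; 2000 = 13·150 + 50; 150 = 3·50 + 0. Last nonzero remainder: 50.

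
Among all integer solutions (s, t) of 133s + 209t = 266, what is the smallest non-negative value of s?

2

Reduce mod 209: 133s ≡ 266 (mod 209). With g = gcd(133, 209) = 19 dividing 266, divide through: 7s ≡ 14 (mod 11).
Since gcd(7, 11) = 1, s ≡ 14·(7)⁻¹ ≡ 2 (mod 11). Smallest non-negative: 2.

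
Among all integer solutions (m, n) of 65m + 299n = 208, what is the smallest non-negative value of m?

Euclid: 299 = 4·65 + 39; 65 = 1·39 + 26; 39 = 1·26 + 13; 26 = 2·13 + 0 → gcd = 13; 208 = 13·16.
Back-substitution yields 65·(-9) + 299·(2) = 13, so one solution is m = -9·16 = -144, n = 2·16 = 32.
Solutions in m differ by 299/13 = 23; the one in [0, 23) is -144 mod 23 = 17.

17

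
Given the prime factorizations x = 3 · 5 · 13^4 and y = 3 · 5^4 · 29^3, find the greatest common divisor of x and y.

15

min exponent per shared prime: 3 · 5 = 15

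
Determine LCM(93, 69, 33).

23529

lcm(93, 69) = 93·69/gcd = 6417/3 = 2139
lcm(2139, 33) = 2139·33/gcd = 70587/3 = 23529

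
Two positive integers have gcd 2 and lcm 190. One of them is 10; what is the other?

38

p·q = gcd·lcm = 2·190 = 380, so q = 380/10 = 38.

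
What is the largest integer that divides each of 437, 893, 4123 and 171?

gcd(437, 893): 893 = 2·437 + 19; 437 = 23·19 + 0 → 19
gcd(19, 4123): 4123 = 217·19 + 0 → 19
gcd(19, 171): 171 = 9·19 + 0 → 19

19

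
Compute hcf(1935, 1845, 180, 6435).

45

gcd(1935, 1845): 1935 = 1·1845 + 90; 1845 = 20·90 + 45; 90 = 2·45 + 0 → 45
gcd(45, 180): 180 = 4·45 + 0 → 45
gcd(45, 6435): 6435 = 143·45 + 0 → 45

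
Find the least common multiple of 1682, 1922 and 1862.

1504870262

1682 = 2 · 29²; 1922 = 2 · 31²; 1862 = 2 · 7² · 19
lcm takes max exponent of each prime: 2 · 7² · 19 · 29² · 31² = 1504870262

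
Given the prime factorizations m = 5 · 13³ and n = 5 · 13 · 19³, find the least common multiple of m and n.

max exponent per prime: 5 · 13³ · 19³ = 75346115

75346115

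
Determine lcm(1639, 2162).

3543518

gcd first: 2162 = 1·1639 + 523; 1639 = 3·523 + 70; 523 = 7·70 + 33; 70 = 2·33 + 4; 33 = 8·4 + 1; 4 = 4·1 + 0 → gcd = 1
lcm = 1639·2162/gcd = 3543518/1 = 3543518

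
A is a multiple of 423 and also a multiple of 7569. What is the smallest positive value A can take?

423 = 3² · 47; 7569 = 3² · 29²
max exponents: 3² · 29² · 47 = 355743

355743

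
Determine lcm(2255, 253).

51865

gcd first: 2255 = 8·253 + 231; 253 = 1·231 + 22; 231 = 10·22 + 11; 22 = 2·11 + 0 → gcd = 11
lcm = 2255·253/gcd = 570515/11 = 51865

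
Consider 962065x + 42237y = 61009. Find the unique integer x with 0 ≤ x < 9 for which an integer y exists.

7

Euclid: 962065 = 22·42237 + 32851; 42237 = 1·32851 + 9386; 32851 = 3·9386 + 4693; 9386 = 2·4693 + 0 → gcd = 4693; 61009 = 4693·13.
Back-substitution yields 962065·(4) + 42237·(-91) = 4693, so one solution is x = 4·13 = 52, y = -91·13 = -1183.
Solutions in x differ by 42237/4693 = 9; the one in [0, 9) is 52 mod 9 = 7.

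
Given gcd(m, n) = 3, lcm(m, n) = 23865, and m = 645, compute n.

111

Using mn = gcd(m,n)·lcm(m,n) = 3·23865 = 71595, we get n = 71595/645 = 111.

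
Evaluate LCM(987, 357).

gcd first: 987 = 2·357 + 273; 357 = 1·273 + 84; 273 = 3·84 + 21; 84 = 4·21 + 0 → gcd = 21
lcm = 987·357/gcd = 352359/21 = 16779

16779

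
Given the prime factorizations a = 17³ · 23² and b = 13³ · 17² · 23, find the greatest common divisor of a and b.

6647

min exponent per shared prime: 17² · 23 = 6647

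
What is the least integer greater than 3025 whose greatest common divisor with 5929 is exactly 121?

gcd(a, 5929) = 121 forces 121 | a; write a = 121s. Then gcd(121s, 121·49) = 121·gcd(s, 49), so need gcd(s, 49) = 1.
121s > 3025 gives s ≥ 26. The least s ≥ 26 coprime to 49 is 26, so a = 121·26 = 3146.

3146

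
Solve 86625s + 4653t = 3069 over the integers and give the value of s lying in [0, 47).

27

Euclid: 86625 = 18·4653 + 2871; 4653 = 1·2871 + 1782; 2871 = 1·1782 + 1089; 1782 = 1·1089 + 693; 1089 = 1·693 + 396; 693 = 1·396 + 297; 396 = 1·297 + 99; 297 = 3·99 + 0 → gcd = 99; 3069 = 99·31.
Back-substitution yields 86625·(13) + 4653·(-242) = 99, so one solution is s = 13·31 = 403, t = -242·31 = -7502.
Solutions in s differ by 4653/99 = 47; the one in [0, 47) is 403 mod 47 = 27.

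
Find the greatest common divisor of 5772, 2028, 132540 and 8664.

gcd(5772, 2028): 5772 = 2·2028 + 1716; 2028 = 1·1716 + 312; 1716 = 5·312 + 156; 312 = 2·156 + 0 → 156
gcd(156, 132540): 132540 = 849·156 + 96; 156 = 1·96 + 60; 96 = 1·60 + 36; 60 = 1·36 + 24; 36 = 1·24 + 12; 24 = 2·12 + 0 → 12
gcd(12, 8664): 8664 = 722·12 + 0 → 12

12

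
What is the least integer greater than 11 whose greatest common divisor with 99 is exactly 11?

gcd(k, 99) = 11 forces 11 | k; write k = 11s. Then gcd(11s, 11·9) = 11·gcd(s, 9), so need gcd(s, 9) = 1.
11s > 11 gives s ≥ 2. The least s ≥ 2 coprime to 9 is 2, so k = 11·2 = 22.

22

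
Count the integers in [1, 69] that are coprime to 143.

Prime factors of 143: 11, 13. Count integers ≤ 69 divisible by none of them.
By inclusion–exclusion: 69 − ⌊69/11⌋ − ⌊69/13⌋ + ⌊69/143⌋ = 58.

58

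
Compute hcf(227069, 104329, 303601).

227069 = 17 · 19² · 37; 104329 = 17² · 19²; 303601 = 19² · 29²
gcd takes min exponent of each prime: 19² = 361

361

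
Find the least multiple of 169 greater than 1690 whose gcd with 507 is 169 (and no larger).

1859

507 = 169·3. Any t with gcd(t, 507) = 169 is a multiple of 169, say 169s, with s coprime to 3.
Need s > 1690/169, so s ≥ 11. First s ≥ 11 with gcd(s, 3) = 1 is s = 11. Thus t = 169·11 = 1859.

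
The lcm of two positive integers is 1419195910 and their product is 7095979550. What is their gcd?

From gcd × lcm = pq: gcd = 7095979550 / 1419195910 = 5.

5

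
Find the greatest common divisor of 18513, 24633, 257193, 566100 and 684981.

153

18513 = 3² · 11² · 17; 24633 = 3² · 7 · 17 · 23; 257193 = 3² · 17 · 41²; 566100 = 2² · 3² · 5² · 17 · 37; 684981 = 3² · 11² · 17 · 37
gcd takes min exponent of each prime: 3² · 17 = 153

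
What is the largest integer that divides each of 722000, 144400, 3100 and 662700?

gcd(722000, 144400): 722000 = 5·144400 + 0 → 144400
gcd(144400, 3100): 144400 = 46·3100 + 1800; 3100 = 1·1800 + 1300; 1800 = 1·1300 + 500; 1300 = 2·500 + 300; 500 = 1·300 + 200; 300 = 1·200 + 100; 200 = 2·100 + 0 → 100
gcd(100, 662700): 662700 = 6627·100 + 0 → 100

100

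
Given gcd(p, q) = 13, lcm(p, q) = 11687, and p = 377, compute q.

p·q = gcd·lcm = 13·11687 = 151931, so q = 151931/377 = 403.

403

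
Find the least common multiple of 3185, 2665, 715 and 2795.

lcm(3185, 2665) = 3185·2665/gcd = 8488025/65 = 130585
lcm(130585, 715) = 130585·715/gcd = 93368275/65 = 1436435
lcm(1436435, 2795) = 1436435·2795/gcd = 4014835825/65 = 61766705

61766705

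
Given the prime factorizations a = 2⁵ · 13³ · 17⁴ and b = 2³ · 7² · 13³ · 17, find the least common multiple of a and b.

287721158816

max exponent per prime: 2⁵ · 7² · 13³ · 17⁴ = 287721158816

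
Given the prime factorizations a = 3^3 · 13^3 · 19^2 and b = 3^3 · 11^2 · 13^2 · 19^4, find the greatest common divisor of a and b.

1647243

min exponent per shared prime: 3^3 · 13^2 · 19^2 = 1647243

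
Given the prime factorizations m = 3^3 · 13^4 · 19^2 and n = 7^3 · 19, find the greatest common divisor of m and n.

19

min exponent per shared prime: 19 = 19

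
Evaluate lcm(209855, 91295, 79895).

169605020855

209855 = 5 · 19 · 47²; 91295 = 5 · 19 · 31²; 79895 = 5 · 19 · 29²
lcm takes max exponent of each prime: 5 · 19 · 29² · 31² · 47² = 169605020855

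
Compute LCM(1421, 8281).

gcd first: 8281 = 5·1421 + 1176; 1421 = 1·1176 + 245; 1176 = 4·245 + 196; 245 = 1·196 + 49; 196 = 4·49 + 0 → gcd = 49
lcm = 1421·8281/gcd = 11767301/49 = 240149

240149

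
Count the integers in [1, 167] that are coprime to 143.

141

Prime factors of 143: 11, 13. Count integers ≤ 167 divisible by none of them.
By inclusion–exclusion: 167 − ⌊167/11⌋ − ⌊167/13⌋ + ⌊167/143⌋ = 141.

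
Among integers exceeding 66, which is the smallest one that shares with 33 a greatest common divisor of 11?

77

33 = 11·3. Any k with gcd(k, 33) = 11 is a multiple of 11, say 11s, with s coprime to 3.
Need s > 66/11, so s ≥ 7. First s ≥ 7 with gcd(s, 3) = 1 is s = 7. Thus k = 11·7 = 77.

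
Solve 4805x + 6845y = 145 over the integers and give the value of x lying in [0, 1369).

Reduce mod 6845: 4805x ≡ 145 (mod 6845). With g = gcd(4805, 6845) = 5 dividing 145, divide through: 961x ≡ 29 (mod 1369).
Since gcd(961, 1369) = 1, x ≡ 29·(961)⁻¹ ≡ 822 (mod 1369). Smallest non-negative: 822.

822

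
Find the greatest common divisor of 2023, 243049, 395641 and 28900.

gcd(2023, 243049): 243049 = 120·2023 + 289; 2023 = 7·289 + 0 → 289
gcd(289, 395641): 395641 = 1369·289 + 0 → 289
gcd(289, 28900): 28900 = 100·289 + 0 → 289

289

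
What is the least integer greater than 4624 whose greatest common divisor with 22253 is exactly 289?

4913

gcd(t, 22253) = 289 forces 289 | t; write t = 289s. Then gcd(289s, 289·77) = 289·gcd(s, 77), so need gcd(s, 77) = 1.
289s > 4624 gives s ≥ 17. The least s ≥ 17 coprime to 77 is 17, so t = 289·17 = 4913.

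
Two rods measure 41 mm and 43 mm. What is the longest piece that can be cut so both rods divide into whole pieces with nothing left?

1

41 = 41
43 = 43
Common: 1 = 1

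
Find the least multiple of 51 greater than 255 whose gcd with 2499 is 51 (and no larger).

gcd(t, 2499) = 51 forces 51 | t; write t = 51s. Then gcd(51s, 51·49) = 51·gcd(s, 49), so need gcd(s, 49) = 1.
51s > 255 gives s ≥ 6. The least s ≥ 6 coprime to 49 is 6, so t = 51·6 = 306.

306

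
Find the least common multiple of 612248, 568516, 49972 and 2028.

22946442792

612248 = 2³ · 7 · 13 · 29²; 568516 = 2² · 13² · 29²; 49972 = 2² · 13 · 31²; 2028 = 2² · 3 · 13²
lcm takes max exponent of each prime: 2³ · 3 · 7 · 13² · 29² · 31² = 22946442792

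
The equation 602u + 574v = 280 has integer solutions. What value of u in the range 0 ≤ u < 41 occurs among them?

10

Euclid: 602 = 1·574 + 28; 574 = 20·28 + 14; 28 = 2·14 + 0 → gcd = 14; 280 = 14·20.
Back-substitution yields 602·(-20) + 574·(21) = 14, so one solution is u = -20·20 = -400, v = 21·20 = 420.
Solutions in u differ by 574/14 = 41; the one in [0, 41) is -400 mod 41 = 10.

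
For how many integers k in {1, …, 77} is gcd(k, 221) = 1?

Prime factors of 221: 13, 17. Count integers ≤ 77 divisible by none of them.
By inclusion–exclusion: 77 − ⌊77/13⌋ − ⌊77/17⌋ + ⌊77/221⌋ = 68.

68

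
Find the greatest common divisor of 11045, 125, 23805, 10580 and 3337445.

gcd(11045, 125): 11045 = 88·125 + 45; 125 = 2·45 + 35; 45 = 1·35 + 10; 35 = 3·10 + 5; 10 = 2·5 + 0 → 5
gcd(5, 23805): 23805 = 4761·5 + 0 → 5
gcd(5, 10580): 10580 = 2116·5 + 0 → 5
gcd(5, 3337445): 3337445 = 667489·5 + 0 → 5

5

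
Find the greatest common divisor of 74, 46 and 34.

2

gcd(74, 46): 74 = 1·46 + 28; 46 = 1·28 + 18; 28 = 1·18 + 10; 18 = 1·10 + 8; 10 = 1·8 + 2; 8 = 4·2 + 0 → 2
gcd(2, 34): 34 = 17·2 + 0 → 2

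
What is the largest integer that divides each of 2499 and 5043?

2499 = 3 · 7² · 17
5043 = 3 · 41²
Common: 3 = 3

3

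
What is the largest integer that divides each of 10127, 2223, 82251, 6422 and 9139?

gcd(10127, 2223): 10127 = 4·2223 + 1235; 2223 = 1·1235 + 988; 1235 = 1·988 + 247; 988 = 4·247 + 0 → 247
gcd(247, 82251): 82251 = 333·247 + 0 → 247
gcd(247, 6422): 6422 = 26·247 + 0 → 247
gcd(247, 9139): 9139 = 37·247 + 0 → 247

247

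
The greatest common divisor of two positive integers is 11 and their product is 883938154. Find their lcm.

80358014

For any two positive integers, gcd × lcm equals their product. Hence lcm = 883938154 / 11 = 80358014.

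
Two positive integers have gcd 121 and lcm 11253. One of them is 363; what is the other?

3751

u·v = gcd·lcm = 121·11253 = 1361613, so v = 1361613/363 = 3751.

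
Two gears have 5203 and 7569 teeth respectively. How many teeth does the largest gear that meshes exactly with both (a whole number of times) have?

1

5203 = 11² · 43
7569 = 3² · 29²
Common: 1 = 1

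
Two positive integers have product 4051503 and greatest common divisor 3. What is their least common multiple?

1350501

For any two positive integers, gcd × lcm equals their product. Hence lcm = 4051503 / 3 = 1350501.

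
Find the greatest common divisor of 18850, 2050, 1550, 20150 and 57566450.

18850 = 2 · 5² · 13 · 29; 2050 = 2 · 5² · 41; 1550 = 2 · 5² · 31; 20150 = 2 · 5² · 13 · 31; 57566450 = 2 · 5² · 29² · 37²
gcd takes min exponent of each prime: 2 · 5² = 50

50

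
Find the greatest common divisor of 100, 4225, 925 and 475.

25

gcd(100, 4225): 4225 = 42·100 + 25; 100 = 4·25 + 0 → 25
gcd(25, 925): 925 = 37·25 + 0 → 25
gcd(25, 475): 475 = 19·25 + 0 → 25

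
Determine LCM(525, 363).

63525

525 = 3 · 5² · 7; 363 = 3 · 11²
max exponents: 3 · 5² · 7 · 11² = 63525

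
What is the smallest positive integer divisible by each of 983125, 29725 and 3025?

1168935625

983125 = 5⁴ · 11² · 13; 29725 = 5² · 29 · 41; 3025 = 5² · 11²
lcm takes max exponent of each prime: 5⁴ · 11² · 13 · 29 · 41 = 1168935625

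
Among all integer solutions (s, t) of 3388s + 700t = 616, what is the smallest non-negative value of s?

gcd(3388, 700) = 28 (Euclid: 3388 = 4·700 + 588; 700 = 1·588 + 112; 588 = 5·112 + 28; 112 = 4·28 + 0), and 28 | 616.
Extended Euclid: 3388·(6) + 700·(-29) = 28. Scale by 22: s₀ = 132.
General solution s = s₀ + 25k; reducing mod 25 gives s = 7 (and t = -33).

7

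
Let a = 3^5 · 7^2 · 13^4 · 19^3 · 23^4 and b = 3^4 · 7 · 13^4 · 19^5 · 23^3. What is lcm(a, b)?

max exponent per prime: 3^5 · 7^2 · 13^4 · 19^5 · 23^4 = 235643308479474179193

235643308479474179193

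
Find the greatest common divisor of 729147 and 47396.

289

729147 = 3 · 17² · 29²
47396 = 2² · 17² · 41
Common: 17² = 289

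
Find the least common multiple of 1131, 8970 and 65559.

437278530

1131 = 3 · 13 · 29; 8970 = 2 · 3 · 5 · 13 · 23; 65559 = 3 · 13 · 41²
lcm takes max exponent of each prime: 2 · 3 · 5 · 13 · 23 · 29 · 41² = 437278530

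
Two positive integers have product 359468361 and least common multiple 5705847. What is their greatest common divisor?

From gcd × lcm = mn: gcd = 359468361 / 5705847 = 63.

63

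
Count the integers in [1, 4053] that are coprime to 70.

1390

Prime factors of 70: 2, 5, 7. Count integers ≤ 4053 divisible by none of them.
By inclusion–exclusion: 4053 − ⌊4053/2⌋ − ⌊4053/5⌋ − ⌊4053/7⌋ + ⌊4053/10⌋ + ⌊4053/14⌋ + ⌊4053/35⌋ − ⌊4053/70⌋ = 1390.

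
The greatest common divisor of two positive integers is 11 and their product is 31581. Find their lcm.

gcd·lcm = product, so lcm = 31581/11 = 2871.

2871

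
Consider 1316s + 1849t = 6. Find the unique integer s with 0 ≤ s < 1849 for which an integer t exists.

gcd(1316, 1849) = 1 (Euclid: 1849 = 1·1316 + 533; 1316 = 2·533 + 250; 533 = 2·250 + 33; 250 = 7·33 + 19; 33 = 1·19 + 14; 19 = 1·14 + 5; 14 = 2·5 + 4; 5 = 1·4 + 1; 4 = 4·1 + 0), and 1 | 6.
Extended Euclid: 1316·(392) + 1849·(-279) = 1. Scale by 6: s₀ = 2352.
General solution s = s₀ + 1849k; reducing mod 1849 gives s = 503 (and t = -358).

503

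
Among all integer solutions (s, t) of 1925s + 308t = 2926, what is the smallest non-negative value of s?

Reduce mod 308: 1925s ≡ 2926 (mod 308). With g = gcd(1925, 308) = 77 dividing 2926, divide through: 25s ≡ 38 (mod 4).
Since gcd(25, 4) = 1, s ≡ 38·(25)⁻¹ ≡ 2 (mod 4). Smallest non-negative: 2.

2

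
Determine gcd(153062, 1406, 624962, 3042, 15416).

2

153062 = 2 · 7 · 13 · 29²; 1406 = 2 · 19 · 37; 624962 = 2 · 13² · 43²; 3042 = 2 · 3² · 13²; 15416 = 2³ · 41 · 47
gcd takes min exponent of each prime: 2 = 2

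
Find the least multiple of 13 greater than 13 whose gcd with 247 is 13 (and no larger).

26

Multiples of 13 above 13: 13·2, 13·3, … . Need the cofactor coprime to 247/13 = 19.
Checking s = 2, 3, … the first with gcd(s, 19) = 1 is s = 2, giving 26.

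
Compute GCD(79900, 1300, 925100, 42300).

79900 = 2² · 5² · 17 · 47; 1300 = 2² · 5² · 13; 925100 = 2² · 5² · 11 · 29²; 42300 = 2² · 3² · 5² · 47
gcd takes min exponent of each prime: 2² · 5² = 100

100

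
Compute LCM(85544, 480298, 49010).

85544 = 2³ · 17² · 37; 480298 = 2 · 7² · 13² · 29; 49010 = 2 · 5 · 13² · 29
lcm takes max exponent of each prime: 2³ · 5 · 7² · 13² · 17² · 29 · 37 = 102716530280

102716530280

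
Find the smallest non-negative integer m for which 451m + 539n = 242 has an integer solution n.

gcd(451, 539) = 11 (Euclid: 539 = 1·451 + 88; 451 = 5·88 + 11; 88 = 8·11 + 0), and 11 | 242.
Extended Euclid: 451·(6) + 539·(-5) = 11. Scale by 22: m₀ = 132.
General solution m = m₀ + 49t; reducing mod 49 gives m = 34 (and n = -28).

34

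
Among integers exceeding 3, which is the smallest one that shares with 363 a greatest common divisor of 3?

Multiples of 3 above 3: 3·2, 3·3, … . Need the cofactor coprime to 363/3 = 121.
Checking s = 2, 3, … the first with gcd(s, 121) = 1 is s = 2, giving 6.

6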